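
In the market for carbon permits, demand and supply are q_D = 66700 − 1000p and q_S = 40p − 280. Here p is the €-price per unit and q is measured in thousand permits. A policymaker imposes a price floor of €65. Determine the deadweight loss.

€4620.19 thousand

In inverse form: demand p = 66.7 − 0.001q, supply p = 7 + 0.025q.
Competitive equilibrium: 66.7 − 0.001q = 7 + 0.025q → q* = 2296.1538, p* = 64.4038.
At the floor p = 65, quantity demanded = (66.7 − 65)/0.001 = 1700.
Sellers' marginal cost at q' = 1700: 7 + 0.025·1700 = 49.5.
Δq = 2296.1538 − 1700 = 596.1538; wedge = 65 − 49.5 = 15.5.
Deadweight loss = ½ × 596.1538 × 15.5 = €4620.19 thousand.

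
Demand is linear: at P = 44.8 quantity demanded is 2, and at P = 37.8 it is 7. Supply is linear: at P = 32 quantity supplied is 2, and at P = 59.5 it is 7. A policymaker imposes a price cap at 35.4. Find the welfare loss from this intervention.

5.28

Demand slope = (37.8 − 44.8)/(7 − 2) = −1.4, so P = 47.6 − 1.4Q.
Supply slope = (59.5 − 32)/(7 − 2) = 5.5, so P = 21 + 5.5Q.
Competitive equilibrium: 47.6 − 1.4Q = 21 + 5.5Q → Q* = 3.8551, P* = 42.2029.
At the ceiling P = 35.4, quantity supplied = (35.4 − 21)/5.5 = 2.6182.
Willingness to pay at Q' = 2.6182: 47.6 − 1.4·2.6182 = 43.9345.
ΔQ = 3.8551 − 2.6182 = 1.2369; wedge = 43.9345 − 35.4 = 8.5345.
Welfare loss = ½ × 1.2369 × 8.5345 = 5.28.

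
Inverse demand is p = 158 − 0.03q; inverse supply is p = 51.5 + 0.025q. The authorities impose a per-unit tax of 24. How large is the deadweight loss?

5236.36

Competitive equilibrium: 158 − 0.03q = 51.5 + 0.025q → q* = 1936.3636, p* = 99.9091.
With the tax, the buyer price exceeds the seller price by 24: (158 − 0.03q) − (51.5 + 0.025q) = 24 → q' = 1500.
Δq = 1936.3636 − 1500 = 436.3636; the wedge equals the tax, 24.
Deadweight loss = ½ × 436.3636 × 24 = 5236.36.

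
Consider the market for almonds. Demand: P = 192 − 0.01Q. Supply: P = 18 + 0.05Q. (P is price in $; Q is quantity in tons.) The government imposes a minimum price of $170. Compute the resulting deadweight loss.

Competitive equilibrium: 192 − 0.01Q = 18 + 0.05Q → Q* = 2900, P* = 163.
At the floor P = 170, quantity demanded = (192 − 170)/0.01 = 2200.
Sellers' marginal cost at Q' = 2200: 18 + 0.05·2200 = 128.
ΔQ = 2900 − 2200 = 700; wedge = 170 − 128 = 42.
Welfare loss = ½ × 700 × 42 = $14700.

$14700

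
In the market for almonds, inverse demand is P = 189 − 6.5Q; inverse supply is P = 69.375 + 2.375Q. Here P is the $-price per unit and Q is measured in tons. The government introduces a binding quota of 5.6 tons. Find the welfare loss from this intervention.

$275.47

Competitive equilibrium: 189 − 6.5Q = 69.375 + 2.375Q → Q* = 13.4789, P* = 101.3873.
At Q = 5.6: demand price = 189 − 6.5·5.6 = 152.6; supply price = 69.375 + 2.375·5.6 = 82.675.
ΔQ = 13.4789 − 5.6 = 7.8789; wedge = 152.6 − 82.675 = 69.925.
The triangle = ½ × 7.8789 × 69.925 = $275.47.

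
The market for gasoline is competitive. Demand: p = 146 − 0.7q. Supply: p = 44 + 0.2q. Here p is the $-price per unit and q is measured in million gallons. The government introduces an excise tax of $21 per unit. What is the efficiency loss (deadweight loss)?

Competitive equilibrium: 146 − 0.7q = 44 + 0.2q → q* = 113.3333, p* = 66.6667.
With the tax, the buyer price exceeds the seller price by 21: (146 − 0.7q) − (44 + 0.2q) = 21 → q' = 90.
Δq = 113.3333 − 90 = 23.3333; the wedge equals the tax, 21.
DWL = ½ × 23.3333 × 21 = $245 million.

$245 million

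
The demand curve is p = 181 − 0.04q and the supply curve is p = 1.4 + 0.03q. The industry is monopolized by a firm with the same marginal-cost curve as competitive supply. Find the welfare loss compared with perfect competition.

30466.27

Competitive equilibrium: 181 − 0.04q = 1.4 + 0.03q → q* = 2565.7143, p* = 78.3714.
Marginal revenue: MR = 181 − 0.08q. Set MR = MC: 181 − 0.08q = 1.4 + 0.03q → q_m = 1632.7273.
Price p_m = 181 − 0.04·1632.7273 = 115.6909; MC(q_m) = 1.4 + 0.03·1632.7273 = 50.3818.
Competitive q* = 2565.7143, so Δq = 932.987; wedge = 115.6909 − 50.3818 = 65.3091.
The triangle = ½ × 932.987 × 65.3091 = 30466.27.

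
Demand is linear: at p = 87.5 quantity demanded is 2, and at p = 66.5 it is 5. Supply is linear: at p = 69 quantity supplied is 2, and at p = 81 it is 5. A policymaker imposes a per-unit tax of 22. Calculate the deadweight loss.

22

Demand slope = (66.5 − 87.5)/(5 − 2) = −7, so p = 101.5 − 7q.
Supply slope = (81 − 69)/(5 − 2) = 4, so p = 61 + 4q.
Competitive equilibrium: 101.5 − 7q = 61 + 4q → q* = 3.6818, p* = 75.7273.
With the tax, the buyer price exceeds the seller price by 22: (101.5 − 7q) − (61 + 4q) = 22 → q' = 1.6818.
Δq = 3.6818 − 1.6818 = 2; the wedge equals the tax, 22.
Deadweight loss = ½ × 2 × 22 = 22.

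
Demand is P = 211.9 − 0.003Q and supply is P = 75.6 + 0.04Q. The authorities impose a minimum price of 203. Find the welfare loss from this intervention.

886.87

Competitive equilibrium: 211.9 − 0.003Q = 75.6 + 0.04Q → Q* = 3169.7674, P* = 202.3907.
At the floor P = 203, quantity demanded = (211.9 − 203)/0.003 = 2966.6667.
Sellers' marginal cost at Q' = 2966.6667: 75.6 + 0.04·2966.6667 = 194.2667.
ΔQ = 3169.7674 − 2966.6667 = 203.1007; wedge = 203 − 194.2667 = 8.7333.
Deadweight loss = ½ × 203.1007 × 8.7333 = 886.87.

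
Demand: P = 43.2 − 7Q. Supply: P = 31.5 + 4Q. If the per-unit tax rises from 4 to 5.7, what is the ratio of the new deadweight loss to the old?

2.031

Competitive equilibrium: 43.2 − 7Q = 31.5 + 4Q → Q* = 1.0636, P* = 35.7545.
For a per-unit tax t: ΔQ = t/11, so DWL = ½·t·(t/11) = t²/22.
At t = 4: DWL = 0.727. At t = 5.7: DWL = 1.477.
Ratio = (5.7/4)² = 2.031.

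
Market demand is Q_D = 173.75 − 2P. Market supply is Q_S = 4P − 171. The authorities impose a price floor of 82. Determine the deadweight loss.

903.44

In inverse form: demand P = 86.875 − 0.5Q, supply P = 42.75 + 0.25Q.
Competitive equilibrium: 86.875 − 0.5Q = 42.75 + 0.25Q → Q* = 58.8333, P* = 57.4583.
At the floor P = 82, quantity demanded = (86.875 − 82)/0.5 = 9.75.
Sellers' marginal cost at Q' = 9.75: 42.75 + 0.25·9.75 = 45.1875.
ΔQ = 58.8333 − 9.75 = 49.0833; wedge = 82 − 45.1875 = 36.8125.
Welfare loss = ½ × 49.0833 × 36.8125 = 903.44.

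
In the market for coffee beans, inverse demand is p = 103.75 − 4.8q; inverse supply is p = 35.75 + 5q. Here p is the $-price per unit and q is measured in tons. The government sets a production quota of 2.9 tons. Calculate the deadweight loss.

$79.93

Competitive equilibrium: 103.75 − 4.8q = 35.75 + 5q → q* = 6.9388, p* = 70.4439.
At q = 2.9: demand price = 103.75 − 4.8·2.9 = 89.83; supply price = 35.75 + 5·2.9 = 50.25.
Δq = 6.9388 − 2.9 = 4.0388; wedge = 89.83 − 50.25 = 39.58.
DWL = ½ × 4.0388 × 39.58 = $79.93.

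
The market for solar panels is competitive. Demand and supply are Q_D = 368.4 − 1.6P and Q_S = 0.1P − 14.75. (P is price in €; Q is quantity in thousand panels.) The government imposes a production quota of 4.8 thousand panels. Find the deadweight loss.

€47.44 thousand

In inverse form: demand P = 230.25 − 0.625Q, supply P = 147.5 + 10Q.
Competitive equilibrium: 230.25 − 0.625Q = 147.5 + 10Q → Q* = 7.7882, P* = 225.3824.
At Q = 4.8: demand price = 230.25 − 0.625·4.8 = 227.25; supply price = 147.5 + 10·4.8 = 195.5.
ΔQ = 7.7882 − 4.8 = 2.9882; wedge = 227.25 − 195.5 = 31.75.
DWL = ½ × 2.9882 × 31.75 = €47.44 thousand.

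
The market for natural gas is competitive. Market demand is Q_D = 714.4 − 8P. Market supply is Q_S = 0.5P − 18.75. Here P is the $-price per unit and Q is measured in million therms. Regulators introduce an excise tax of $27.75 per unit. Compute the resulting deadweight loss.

$181.19 million

In inverse form: demand P = 89.3 − 0.125Q, supply P = 37.5 + 2Q.
Competitive equilibrium: 89.3 − 0.125Q = 37.5 + 2Q → Q* = 24.3765, P* = 86.2529.
With the tax, the buyer price exceeds the seller price by 27.75: (89.3 − 0.125Q) − (37.5 + 2Q) = 27.75 → Q' = 11.3176.
ΔQ = 24.3765 − 11.3176 = 13.0589; the wedge equals the tax, 27.75.
Deadweight loss = ½ × 13.0589 × 27.75 = $181.19 million.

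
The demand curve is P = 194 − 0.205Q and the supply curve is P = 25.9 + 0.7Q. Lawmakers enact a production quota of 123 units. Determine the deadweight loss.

1781.51

Competitive equilibrium: 194 − 0.205Q = 25.9 + 0.7Q → Q* = 185.7459, P* = 155.9221.
At Q = 123: demand price = 194 − 0.205·123 = 168.785; supply price = 25.9 + 0.7·123 = 112.
ΔQ = 185.7459 − 123 = 62.7459; wedge = 168.785 − 112 = 56.785.
Deadweight loss = ½ × 62.7459 × 56.785 = 1781.51.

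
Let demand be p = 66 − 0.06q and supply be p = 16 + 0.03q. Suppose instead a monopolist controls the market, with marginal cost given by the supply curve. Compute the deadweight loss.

2222.22

Competitive equilibrium: 66 − 0.06q = 16 + 0.03q → q* = 555.5556, p* = 32.6667.
Marginal revenue: MR = 66 − 0.12q. Set MR = MC: 66 − 0.12q = 16 + 0.03q → q_m = 333.3333.
Price p_m = 66 − 0.06·333.3333 = 46; MC(q_m) = 16 + 0.03·333.3333 = 26.
Competitive q* = 555.5556, so Δq = 222.2223; wedge = 46 − 26 = 20.
The triangle = ½ × 222.2223 × 20 = 2222.22.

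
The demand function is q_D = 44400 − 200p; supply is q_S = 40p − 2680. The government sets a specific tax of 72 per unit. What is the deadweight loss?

86400

In inverse form: demand p = 222 − 0.005q, supply p = 67 + 0.025q.
Competitive equilibrium: 222 − 0.005q = 67 + 0.025q → q* = 5166.6667, p* = 196.1667.
With the tax, the buyer price exceeds the seller price by 72: (222 − 0.005q) − (67 + 0.025q) = 72 → q' = 2766.6667.
Δq = 5166.6667 − 2766.6667 = 2400; the wedge equals the tax, 72.
The triangle = ½ × 2400 × 72 = 86400.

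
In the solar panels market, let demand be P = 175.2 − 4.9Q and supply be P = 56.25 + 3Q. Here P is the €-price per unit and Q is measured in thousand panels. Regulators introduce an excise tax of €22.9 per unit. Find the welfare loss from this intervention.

€33.19 thousand

Competitive equilibrium: 175.2 − 4.9Q = 56.25 + 3Q → Q* = 15.057, P* = 101.4209.
With the tax, the buyer price exceeds the seller price by 22.9: (175.2 − 4.9Q) − (56.25 + 3Q) = 22.9 → Q' = 12.1582.
ΔQ = 15.057 − 12.1582 = 2.8988; the wedge equals the tax, 22.9.
Deadweight loss = ½ × 2.8988 × 22.9 = €33.19 thousand.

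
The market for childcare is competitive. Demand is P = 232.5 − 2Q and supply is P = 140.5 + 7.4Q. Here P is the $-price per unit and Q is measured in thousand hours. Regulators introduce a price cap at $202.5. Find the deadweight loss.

Competitive equilibrium: 232.5 − 2Q = 140.5 + 7.4Q → Q* = 9.7872, P* = 212.9255.
At the ceiling P = 202.5, quantity supplied = (202.5 − 140.5)/7.4 = 8.3784.
Willingness to pay at Q' = 8.3784: 232.5 − 2·8.3784 = 215.7432.
ΔQ = 9.7872 − 8.3784 = 1.4088; wedge = 215.7432 − 202.5 = 13.2432.
DWL = ½ × 1.4088 × 13.2432 = $9.33 thousand.

$9.33 thousand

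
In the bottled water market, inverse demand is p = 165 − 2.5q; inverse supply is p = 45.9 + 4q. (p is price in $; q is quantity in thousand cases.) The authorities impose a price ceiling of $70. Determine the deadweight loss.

$491.54 thousand

Competitive equilibrium: 165 − 2.5q = 45.9 + 4q → q* = 18.3231, p* = 119.1923.
At the ceiling p = 70, quantity supplied = (70 − 45.9)/4 = 6.025.
Willingness to pay at q' = 6.025: 165 − 2.5·6.025 = 149.9375.
Δq = 18.3231 − 6.025 = 12.2981; wedge = 149.9375 − 70 = 79.9375.
Welfare loss = ½ × 12.2981 × 79.9375 = $491.54 thousand.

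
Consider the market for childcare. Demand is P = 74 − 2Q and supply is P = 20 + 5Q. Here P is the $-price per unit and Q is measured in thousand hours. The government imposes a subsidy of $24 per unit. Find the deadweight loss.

$41.14 thousand

Competitive equilibrium: 74 − 2Q = 20 + 5Q → Q* = 7.7143, P* = 58.5714.
The subsidy lowers effective supply by 24: P = 5Q − 4.
New quantity: 74 − 2Q = 5Q − 4 → Q' = 11.1429.
Overproduction ΔQ = 11.1429 − 7.7143 = 3.4286; wedge = subsidy = 24.
The triangle = ½ × 3.4286 × 24 = $41.14 thousand.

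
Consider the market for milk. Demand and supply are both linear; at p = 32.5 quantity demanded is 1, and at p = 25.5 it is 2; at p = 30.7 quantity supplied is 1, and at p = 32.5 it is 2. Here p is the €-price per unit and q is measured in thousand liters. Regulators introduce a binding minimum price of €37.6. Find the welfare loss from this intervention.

€3.83 thousand

Demand slope = (25.5 − 32.5)/(2 − 1) = −7, so p = 39.5 − 7q.
Supply slope = (32.5 − 30.7)/(2 − 1) = 1.8, so p = 28.9 + 1.8q.
Competitive equilibrium: 39.5 − 7q = 28.9 + 1.8q → q* = 1.2045, p* = 31.0682.
At the floor p = 37.6, quantity demanded = (39.5 − 37.6)/7 = 0.2714.
Sellers' marginal cost at q' = 0.2714: 28.9 + 1.8·0.2714 = 29.3885.
Δq = 1.2045 − 0.2714 = 0.9331; wedge = 37.6 − 29.3885 = 8.2115.
The triangle = ½ × 0.9331 × 8.2115 = €3.83 thousand.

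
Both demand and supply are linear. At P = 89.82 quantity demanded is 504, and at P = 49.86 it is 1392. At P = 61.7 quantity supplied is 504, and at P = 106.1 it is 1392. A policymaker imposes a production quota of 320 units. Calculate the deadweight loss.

Demand slope = (49.86 − 89.82)/(1392 − 504) = −0.045, so P = 112.5 − 0.045Q.
Supply slope = (106.1 − 61.7)/(1392 − 504) = 0.05, so P = 36.5 + 0.05Q.
Competitive equilibrium: 112.5 − 0.045Q = 36.5 + 0.05Q → Q* = 800, P* = 76.5.
At Q = 320: demand price = 112.5 − 0.045·320 = 98.1; supply price = 36.5 + 0.05·320 = 52.5.
ΔQ = 800 − 320 = 480; wedge = 98.1 − 52.5 = 45.6.
Deadweight loss = ½ × 480 × 45.6 = 10944.

10944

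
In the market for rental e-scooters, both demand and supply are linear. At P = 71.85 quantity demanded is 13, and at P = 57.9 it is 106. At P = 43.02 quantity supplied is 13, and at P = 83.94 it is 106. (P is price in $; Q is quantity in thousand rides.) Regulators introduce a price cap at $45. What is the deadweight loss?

Demand slope = (57.9 − 71.85)/(106 − 13) = −0.15, so P = 73.8 − 0.15Q.
Supply slope = (83.94 − 43.02)/(106 − 13) = 0.44, so P = 37.3 + 0.44Q.
Competitive equilibrium: 73.8 − 0.15Q = 37.3 + 0.44Q → Q* = 61.8644, P* = 64.5203.
At the ceiling P = 45, quantity supplied = (45 − 37.3)/0.44 = 17.5.
Willingness to pay at Q' = 17.5: 73.8 − 0.15·17.5 = 71.175.
ΔQ = 61.8644 − 17.5 = 44.3644; wedge = 71.175 − 45 = 26.175.
Deadweight loss = ½ × 44.3644 × 26.175 = $580.62 thousand.

$580.62 thousand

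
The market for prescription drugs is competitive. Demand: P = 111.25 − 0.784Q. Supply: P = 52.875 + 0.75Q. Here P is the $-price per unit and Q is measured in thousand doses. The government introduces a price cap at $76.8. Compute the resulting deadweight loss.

Competitive equilibrium: 111.25 − 0.784Q = 52.875 + 0.75Q → Q* = 38.0541, P* = 81.4156.
At the ceiling P = 76.8, quantity supplied = (76.8 − 52.875)/0.75 = 31.9.
Willingness to pay at Q' = 31.9: 111.25 − 0.784·31.9 = 86.2404.
ΔQ = 38.0541 − 31.9 = 6.1541; wedge = 86.2404 − 76.8 = 9.4404.
Deadweight loss = ½ × 6.1541 × 9.4404 = $29.05 thousand.

$29.05 thousand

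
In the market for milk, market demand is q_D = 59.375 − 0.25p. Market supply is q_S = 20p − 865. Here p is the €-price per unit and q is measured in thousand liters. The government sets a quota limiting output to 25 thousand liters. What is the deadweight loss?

In inverse form: demand p = 237.5 − 4q, supply p = 43.25 + 0.05q.
Competitive equilibrium: 237.5 − 4q = 43.25 + 0.05q → q* = 47.963, p* = 45.6481.
At q = 25: demand price = 237.5 − 4·25 = 137.5; supply price = 43.25 + 0.05·25 = 44.5.
Δq = 47.963 − 25 = 22.963; wedge = 137.5 − 44.5 = 93.
Deadweight loss = ½ × 22.963 × 93 = €1067.78 thousand.

€1067.78 thousand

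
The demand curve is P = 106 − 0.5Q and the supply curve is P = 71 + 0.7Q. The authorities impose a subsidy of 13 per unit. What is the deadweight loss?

70.42

Competitive equilibrium: 106 − 0.5Q = 71 + 0.7Q → Q* = 29.1667, P* = 91.4167.
The subsidy lowers effective supply by 13: P = 58 + 0.7Q.
New quantity: 106 − 0.5Q = 58 + 0.7Q → Q' = 40.
Overproduction ΔQ = 40 − 29.1667 = 10.8333; wedge = subsidy = 13.
Deadweight loss = ½ × 10.8333 × 13 = 70.42.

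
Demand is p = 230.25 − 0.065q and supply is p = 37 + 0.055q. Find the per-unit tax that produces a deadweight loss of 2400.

Competitive equilibrium: 230.25 − 0.065q = 37 + 0.055q → q* = 1610.4167, p* = 125.5729.
A tax t gives Δq = t/0.12 and wedge t, so DWL = t²/0.24.
t²/0.24 = 2400 → t² = 576 → t = 24.

24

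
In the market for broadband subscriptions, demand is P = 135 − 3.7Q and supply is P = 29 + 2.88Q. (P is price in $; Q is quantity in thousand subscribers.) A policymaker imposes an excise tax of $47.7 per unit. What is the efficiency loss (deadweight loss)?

$172.89 thousand

Competitive equilibrium: 135 − 3.7Q = 29 + 2.88Q → Q* = 16.1094, P* = 75.3951.
With the tax, the buyer price exceeds the seller price by 47.7: (135 − 3.7Q) − (29 + 2.88Q) = 47.7 → Q' = 8.8602.
ΔQ = 16.1094 − 8.8602 = 7.2492; the wedge equals the tax, 47.7.
DWL = ½ × 7.2492 × 47.7 = $172.89 thousand.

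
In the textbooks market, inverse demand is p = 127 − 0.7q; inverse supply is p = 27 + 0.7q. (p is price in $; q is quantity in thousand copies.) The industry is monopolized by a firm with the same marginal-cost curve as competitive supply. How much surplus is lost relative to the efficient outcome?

$396.83 thousand

Competitive equilibrium: 127 − 0.7q = 27 + 0.7q → q* = 71.4286, p* = 77.
Marginal revenue: MR = 127 − 1.4q. Set MR = MC: 127 − 1.4q = 27 + 0.7q → q_m = 47.619.
Price p_m = 127 − 0.7·47.619 = 93.6667; MC(q_m) = 27 + 0.7·47.619 = 60.3333.
Competitive q* = 71.4286, so Δq = 23.8096; wedge = 93.6667 − 60.3333 = 33.3334.
Welfare loss = ½ × 23.8096 × 33.3334 = $396.83 thousand.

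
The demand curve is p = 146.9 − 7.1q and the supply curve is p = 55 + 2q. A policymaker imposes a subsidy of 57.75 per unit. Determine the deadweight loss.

Competitive equilibrium: 146.9 − 7.1q = 55 + 2q → q* = 10.0989, p* = 75.1978.
The subsidy lowers effective supply by 57.75: p = 2q − 2.75.
New quantity: 146.9 − 7.1q = 2q − 2.75 → q' = 16.4451.
Overproduction Δq = 16.4451 − 10.0989 = 6.3462; wedge = subsidy = 57.75.
Deadweight loss = ½ × 6.3462 × 57.75 = 183.25.

183.25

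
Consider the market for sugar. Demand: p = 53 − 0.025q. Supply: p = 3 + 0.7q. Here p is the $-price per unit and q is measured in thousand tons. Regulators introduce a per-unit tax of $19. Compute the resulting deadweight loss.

Competitive equilibrium: 53 − 0.025q = 3 + 0.7q → q* = 68.9655, p* = 51.2759.
With the tax, the buyer price exceeds the seller price by 19: (53 − 0.025q) − (3 + 0.7q) = 19 → q' = 42.7586.
Δq = 68.9655 − 42.7586 = 26.2069; the wedge equals the tax, 19.
Welfare loss = ½ × 26.2069 × 19 = $248.97 thousand.

$248.97 thousand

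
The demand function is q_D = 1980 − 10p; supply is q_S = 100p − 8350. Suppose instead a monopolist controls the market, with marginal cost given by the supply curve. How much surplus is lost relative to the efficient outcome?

13512.94

In inverse form: demand p = 198 − 0.1q, supply p = 83.5 + 0.01q.
Competitive equilibrium: 198 − 0.1q = 83.5 + 0.01q → q* = 1040.90909, p* = 93.90909.
Marginal revenue: MR = 198 − 0.2q. Set MR = MC: 198 − 0.2q = 83.5 + 0.01q → q_m = 545.2381.
Price p_m = 198 − 0.1·545.2381 = 143.47619; MC(q_m) = 83.5 + 0.01·545.2381 = 88.95238.
Competitive q* = 1040.90909, so Δq = 495.67099; wedge = 143.47619 − 88.95238 = 54.52381.
The triangle = ½ × 495.67099 × 54.52381 = 13512.94.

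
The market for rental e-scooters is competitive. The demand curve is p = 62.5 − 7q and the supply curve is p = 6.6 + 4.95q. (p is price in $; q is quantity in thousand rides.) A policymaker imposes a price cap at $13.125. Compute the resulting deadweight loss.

$67.44 thousand

Competitive equilibrium: 62.5 − 7q = 6.6 + 4.95q → q* = 4.6778, p* = 29.7552.
At the ceiling p = 13.125, quantity supplied = (13.125 − 6.6)/4.95 = 1.3182.
Willingness to pay at q' = 1.3182: 62.5 − 7·1.3182 = 53.2726.
Δq = 4.6778 − 1.3182 = 3.3596; wedge = 53.2726 − 13.125 = 40.1476.
The triangle = ½ × 3.3596 × 40.1476 = $67.44 thousand.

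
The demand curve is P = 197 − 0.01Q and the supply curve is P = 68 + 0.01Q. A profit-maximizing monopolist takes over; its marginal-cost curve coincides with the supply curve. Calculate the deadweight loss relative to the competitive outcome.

46225

Competitive equilibrium: 197 − 0.01Q = 68 + 0.01Q → Q* = 6450, P* = 132.5.
Marginal revenue: MR = 197 − 0.02Q. Set MR = MC: 197 − 0.02Q = 68 + 0.01Q → Q_m = 4300.
Price P_m = 197 − 0.01·4300 = 154; MC(Q_m) = 68 + 0.01·4300 = 111.
Competitive Q* = 6450, so ΔQ = 2150; wedge = 154 − 111 = 43.
DWL = ½ × 2150 × 43 = 46225.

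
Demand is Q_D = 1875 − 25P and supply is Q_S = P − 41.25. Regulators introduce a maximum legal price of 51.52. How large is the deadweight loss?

In inverse form: demand P = 75 − 0.04Q, supply P = 41.25 + Q.
Competitive equilibrium: 75 − 0.04Q = 41.25 + Q → Q* = 32.4519, P* = 73.7019.
At the ceiling P = 51.52, quantity supplied = (51.52 − 41.25)/1 = 10.27.
Willingness to pay at Q' = 10.27: 75 − 0.04·10.27 = 74.5892.
ΔQ = 32.4519 − 10.27 = 22.1819; wedge = 74.5892 − 51.52 = 23.0692.
The triangle = ½ × 22.1819 × 23.0692 = 255.86.

255.86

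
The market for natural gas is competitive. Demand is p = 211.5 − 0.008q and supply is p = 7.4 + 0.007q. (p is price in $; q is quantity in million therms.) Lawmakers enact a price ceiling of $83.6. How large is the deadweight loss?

Competitive equilibrium: 211.5 − 0.008q = 7.4 + 0.007q → q* = 13606.666667, p* = 102.646667.
At the ceiling p = 83.6, quantity supplied = (83.6 − 7.4)/0.007 = 10885.714286.
Willingness to pay at q' = 10885.714286: 211.5 − 0.008·10885.714286 = 124.414286.
Δq = 13606.666667 − 10885.714286 = 2720.952381; wedge = 124.414286 − 83.6 = 40.814286.
DWL = ½ × 2720.952381 × 40.814286 = $55526.86 million.

$55526.86 million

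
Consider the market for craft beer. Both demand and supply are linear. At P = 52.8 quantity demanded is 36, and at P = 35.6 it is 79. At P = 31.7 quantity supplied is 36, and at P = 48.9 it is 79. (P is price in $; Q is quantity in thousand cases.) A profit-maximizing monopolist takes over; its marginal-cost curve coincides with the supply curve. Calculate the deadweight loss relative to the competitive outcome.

$172.92 thousand

Demand slope = (35.6 − 52.8)/(79 − 36) = −0.4, so P = 67.2 − 0.4Q.
Supply slope = (48.9 − 31.7)/(79 − 36) = 0.4, so P = 17.3 + 0.4Q.
Competitive equilibrium: 67.2 − 0.4Q = 17.3 + 0.4Q → Q* = 62.375, P* = 42.25.
Marginal revenue: MR = 67.2 − 0.8Q. Set MR = MC: 67.2 − 0.8Q = 17.3 + 0.4Q → Q_m = 41.5833.
Price P_m = 67.2 − 0.4·41.5833 = 50.5667; MC(Q_m) = 17.3 + 0.4·41.5833 = 33.9333.
Competitive Q* = 62.375, so ΔQ = 20.7917; wedge = 50.5667 − 33.9333 = 16.6334.
DWL = ½ × 20.7917 × 16.6334 = $172.92 thousand.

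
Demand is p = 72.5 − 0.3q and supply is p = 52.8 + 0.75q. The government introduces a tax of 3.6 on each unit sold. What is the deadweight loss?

6.17

Competitive equilibrium: 72.5 − 0.3q = 52.8 + 0.75q → q* = 18.7619, p* = 66.8714.
With the tax, the buyer price exceeds the seller price by 3.6: (72.5 − 0.3q) − (52.8 + 0.75q) = 3.6 → q' = 15.3333.
Δq = 18.7619 − 15.3333 = 3.4286; the wedge equals the tax, 3.6.
The triangle = ½ × 3.4286 × 3.6 = 6.17.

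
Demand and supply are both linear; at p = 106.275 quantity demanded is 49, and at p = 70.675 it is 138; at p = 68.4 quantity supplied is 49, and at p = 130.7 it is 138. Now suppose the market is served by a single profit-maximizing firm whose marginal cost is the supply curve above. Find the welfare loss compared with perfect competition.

Demand slope = (70.675 − 106.275)/(138 − 49) = −0.4, so p = 125.875 − 0.4q.
Supply slope = (130.7 − 68.4)/(138 − 49) = 0.7, so p = 34.1 + 0.7q.
Competitive equilibrium: 125.875 − 0.4q = 34.1 + 0.7q → q* = 83.4318, p* = 92.5023.
Marginal revenue: MR = 125.875 − 0.8q. Set MR = MC: 125.875 − 0.8q = 34.1 + 0.7q → q_m = 61.1833.
Price p_m = 125.875 − 0.4·61.1833 = 101.4017; MC(q_m) = 34.1 + 0.7·61.1833 = 76.9283.
Competitive q* = 83.4318, so Δq = 22.2485; wedge = 101.4017 − 76.9283 = 24.4734.
DWL = ½ × 22.2485 × 24.4734 = 272.25.

272.25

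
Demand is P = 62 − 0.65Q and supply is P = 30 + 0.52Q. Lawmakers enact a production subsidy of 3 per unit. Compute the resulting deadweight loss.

Competitive equilibrium: 62 − 0.65Q = 30 + 0.52Q → Q* = 27.3504, P* = 44.2222.
The subsidy lowers effective supply by 3: P = 27 + 0.52Q.
New quantity: 62 − 0.65Q = 27 + 0.52Q → Q' = 29.9145.
Overproduction ΔQ = 29.9145 − 27.3504 = 2.5641; wedge = subsidy = 3.
DWL = ½ × 2.5641 × 3 = 3.85.

3.85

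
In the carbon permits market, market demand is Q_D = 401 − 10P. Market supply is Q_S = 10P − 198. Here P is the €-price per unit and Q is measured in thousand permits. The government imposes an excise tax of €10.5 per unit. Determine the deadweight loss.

€275.625 thousand

In inverse form: demand P = 40.1 − 0.1Q, supply P = 19.8 + 0.1Q.
Competitive equilibrium: 40.1 − 0.1Q = 19.8 + 0.1Q → Q* = 101.5, P* = 29.95.
With the tax, the buyer price exceeds the seller price by 10.5: (40.1 − 0.1Q) − (19.8 + 0.1Q) = 10.5 → Q' = 49.
ΔQ = 101.5 − 49 = 52.5; the wedge equals the tax, 10.5.
Welfare loss = ½ × 52.5 × 10.5 = €275.625 thousand.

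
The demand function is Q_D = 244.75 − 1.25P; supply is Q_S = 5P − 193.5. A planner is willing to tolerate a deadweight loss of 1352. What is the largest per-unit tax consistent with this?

52

In inverse form: demand P = 195.8 − 0.8Q, supply P = 38.7 + 0.2Q.
Competitive equilibrium: 195.8 − 0.8Q = 38.7 + 0.2Q → Q* = 157.1, P* = 70.12.
A tax t gives ΔQ = t/1 and wedge t, so DWL = t²/2.
t²/2 = 1352 → t² = 2704 → t = 52.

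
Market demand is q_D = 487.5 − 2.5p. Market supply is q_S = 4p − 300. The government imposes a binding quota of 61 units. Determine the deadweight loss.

In inverse form: demand p = 195 − 0.4q, supply p = 75 + 0.25q.
Competitive equilibrium: 195 − 0.4q = 75 + 0.25q → q* = 184.6154, p* = 121.1538.
At q = 61: demand price = 195 − 0.4·61 = 170.6; supply price = 75 + 0.25·61 = 90.25.
Δq = 184.6154 − 61 = 123.6154; wedge = 170.6 − 90.25 = 80.35.
Deadweight loss = ½ × 123.6154 × 80.35 = 4966.25.

4966.25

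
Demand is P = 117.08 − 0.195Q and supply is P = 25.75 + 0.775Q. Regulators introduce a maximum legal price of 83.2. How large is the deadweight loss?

194.50

Competitive equilibrium: 117.08 − 0.195Q = 25.75 + 0.775Q → Q* = 94.1546, P* = 98.7198.
At the ceiling P = 83.2, quantity supplied = (83.2 − 25.75)/0.775 = 74.129.
Willingness to pay at Q' = 74.129: 117.08 − 0.195·74.129 = 102.6248.
ΔQ = 94.1546 − 74.129 = 20.0256; wedge = 102.6248 − 83.2 = 19.4248.
The triangle = ½ × 20.0256 × 19.4248 = 194.50.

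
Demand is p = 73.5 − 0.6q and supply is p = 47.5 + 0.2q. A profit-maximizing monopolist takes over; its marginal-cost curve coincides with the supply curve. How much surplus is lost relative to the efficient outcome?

Competitive equilibrium: 73.5 − 0.6q = 47.5 + 0.2q → q* = 32.5, p* = 54.
Marginal revenue: MR = 73.5 − 1.2q. Set MR = MC: 73.5 − 1.2q = 47.5 + 0.2q → q_m = 18.5714.
Price p_m = 73.5 − 0.6·18.5714 = 62.3572; MC(q_m) = 47.5 + 0.2·18.5714 = 51.2143.
Competitive q* = 32.5, so Δq = 13.9286; wedge = 62.3572 − 51.2143 = 11.1429.
Deadweight loss = ½ × 13.9286 × 11.1429 = 77.60.

77.60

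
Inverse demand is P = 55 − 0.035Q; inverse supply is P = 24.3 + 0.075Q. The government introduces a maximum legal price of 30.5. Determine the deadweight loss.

2122.04

Competitive equilibrium: 55 − 0.035Q = 24.3 + 0.075Q → Q* = 279.0909, P* = 45.2318.
At the ceiling P = 30.5, quantity supplied = (30.5 − 24.3)/0.075 = 82.6667.
Willingness to pay at Q' = 82.6667: 55 − 0.035·82.6667 = 52.1067.
ΔQ = 279.0909 − 82.6667 = 196.4242; wedge = 52.1067 − 30.5 = 21.6067.
Deadweight loss = ½ × 196.4242 × 21.6067 = 2122.04.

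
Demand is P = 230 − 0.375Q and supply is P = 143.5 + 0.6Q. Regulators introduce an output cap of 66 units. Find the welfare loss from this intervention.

Competitive equilibrium: 230 − 0.375Q = 143.5 + 0.6Q → Q* = 88.7179, P* = 196.7308.
At Q = 66: demand price = 230 − 0.375·66 = 205.25; supply price = 143.5 + 0.6·66 = 183.1.
ΔQ = 88.7179 − 66 = 22.7179; wedge = 205.25 − 183.1 = 22.15.
DWL = ½ × 22.7179 × 22.15 = 251.60.

251.60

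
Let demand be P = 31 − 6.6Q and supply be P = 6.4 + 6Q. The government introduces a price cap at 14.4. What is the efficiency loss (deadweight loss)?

2.41

Competitive equilibrium: 31 − 6.6Q = 6.4 + 6Q → Q* = 1.9524, P* = 18.1143.
At the ceiling P = 14.4, quantity supplied = (14.4 − 6.4)/6 = 1.3333.
Willingness to pay at Q' = 1.3333: 31 − 6.6·1.3333 = 22.2002.
ΔQ = 1.9524 − 1.3333 = 0.6191; wedge = 22.2002 − 14.4 = 7.8002.
DWL = ½ × 0.6191 × 7.8002 = 2.41.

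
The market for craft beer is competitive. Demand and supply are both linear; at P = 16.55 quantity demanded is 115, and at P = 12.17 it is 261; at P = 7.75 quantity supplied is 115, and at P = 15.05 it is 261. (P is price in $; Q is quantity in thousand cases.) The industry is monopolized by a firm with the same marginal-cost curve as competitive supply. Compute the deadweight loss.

$150.62 thousand

Demand slope = (12.17 − 16.55)/(261 − 115) = −0.03, so P = 20 − 0.03Q.
Supply slope = (15.05 − 7.75)/(261 − 115) = 0.05, so P = 2 + 0.05Q.
Competitive equilibrium: 20 − 0.03Q = 2 + 0.05Q → Q* = 225, P* = 13.25.
Marginal revenue: MR = 20 − 0.06Q. Set MR = MC: 20 − 0.06Q = 2 + 0.05Q → Q_m = 163.6364.
Price P_m = 20 − 0.03·163.6364 = 15.0909; MC(Q_m) = 2 + 0.05·163.6364 = 10.1818.
Competitive Q* = 225, so ΔQ = 61.3636; wedge = 15.0909 − 10.1818 = 4.9091.
Welfare loss = ½ × 61.3636 × 4.9091 = $150.62 thousand.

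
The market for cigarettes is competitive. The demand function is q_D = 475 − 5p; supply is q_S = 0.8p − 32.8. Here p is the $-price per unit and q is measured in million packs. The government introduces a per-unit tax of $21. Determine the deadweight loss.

$152.07 million

In inverse form: demand p = 95 − 0.2q, supply p = 41 + 1.25q.
Competitive equilibrium: 95 − 0.2q = 41 + 1.25q → q* = 37.2414, p* = 87.5517.
With the tax, the buyer price exceeds the seller price by 21: (95 − 0.2q) − (41 + 1.25q) = 21 → q' = 22.7586.
Δq = 37.2414 − 22.7586 = 14.4828; the wedge equals the tax, 21.
Deadweight loss = ½ × 14.4828 × 21 = $152.07 million.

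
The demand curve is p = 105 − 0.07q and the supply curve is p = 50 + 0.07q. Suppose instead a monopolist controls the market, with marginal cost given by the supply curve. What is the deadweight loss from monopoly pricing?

Competitive equilibrium: 105 − 0.07q = 50 + 0.07q → q* = 392.8571, p* = 77.5.
Marginal revenue: MR = 105 − 0.14q. Set MR = MC: 105 − 0.14q = 50 + 0.07q → q_m = 261.9048.
Price p_m = 105 − 0.07·261.9048 = 86.6667; MC(q_m) = 50 + 0.07·261.9048 = 68.3333.
Competitive q* = 392.8571, so Δq = 130.9523; wedge = 86.6667 − 68.3333 = 18.3334.
The triangle = ½ × 130.9523 × 18.3334 = 1200.40.

1200.40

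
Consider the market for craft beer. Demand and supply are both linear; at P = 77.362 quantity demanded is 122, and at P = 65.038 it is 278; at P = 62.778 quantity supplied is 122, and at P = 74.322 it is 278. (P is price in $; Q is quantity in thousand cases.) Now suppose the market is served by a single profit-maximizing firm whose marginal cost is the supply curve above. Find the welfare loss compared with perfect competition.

$418.93 thousand

Demand slope = (65.038 − 77.362)/(278 − 122) = −0.079, so P = 87 − 0.079Q.
Supply slope = (74.322 − 62.778)/(278 − 122) = 0.074, so P = 53.75 + 0.074Q.
Competitive equilibrium: 87 − 0.079Q = 53.75 + 0.074Q → Q* = 217.3203, P* = 69.8317.
Marginal revenue: MR = 87 − 0.158Q. Set MR = MC: 87 − 0.158Q = 53.75 + 0.074Q → Q_m = 143.319.
Price P_m = 87 − 0.079·143.319 = 75.6778; MC(Q_m) = 53.75 + 0.074·143.319 = 64.3556.
Competitive Q* = 217.3203, so ΔQ = 74.0013; wedge = 75.6778 − 64.3556 = 11.3222.
Welfare loss = ½ × 74.0013 × 11.3222 = $418.93 thousand.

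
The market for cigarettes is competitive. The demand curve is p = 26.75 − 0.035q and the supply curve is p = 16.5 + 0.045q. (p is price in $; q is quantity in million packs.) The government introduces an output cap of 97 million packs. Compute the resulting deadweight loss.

$38.75 million

Competitive equilibrium: 26.75 − 0.035q = 16.5 + 0.045q → q* = 128.125, p* = 22.2656.
At q = 97: demand price = 26.75 − 0.035·97 = 23.355; supply price = 16.5 + 0.045·97 = 20.865.
Δq = 128.125 − 97 = 31.125; wedge = 23.355 − 20.865 = 2.49.
The triangle = ½ × 31.125 × 2.49 = $38.75 million.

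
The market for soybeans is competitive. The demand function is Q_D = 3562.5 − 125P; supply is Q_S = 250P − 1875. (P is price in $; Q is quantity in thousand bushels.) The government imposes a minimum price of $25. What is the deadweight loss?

$10335.94 thousand

In inverse form: demand P = 28.5 − 0.008Q, supply P = 7.5 + 0.004Q.
Competitive equilibrium: 28.5 − 0.008Q = 7.5 + 0.004Q → Q* = 1750, P* = 14.5.
At the floor P = 25, quantity demanded = (28.5 − 25)/0.008 = 437.5.
Sellers' marginal cost at Q' = 437.5: 7.5 + 0.004·437.5 = 9.25.
ΔQ = 1750 − 437.5 = 1312.5; wedge = 25 − 9.25 = 15.75.
The triangle = ½ × 1312.5 × 15.75 = $10335.94 thousand.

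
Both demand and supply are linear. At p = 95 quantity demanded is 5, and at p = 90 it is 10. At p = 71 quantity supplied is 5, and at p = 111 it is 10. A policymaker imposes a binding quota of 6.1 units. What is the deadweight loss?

11.045

Demand slope = (90 − 95)/(10 − 5) = −1, so p = 100 − q.
Supply slope = (111 − 71)/(10 − 5) = 8, so p = 31 + 8q.
Competitive equilibrium: 100 − q = 31 + 8q → q* = 7.6667, p* = 92.3333.
At q = 6.1: demand price = 100 − 1·6.1 = 93.9; supply price = 31 + 8·6.1 = 79.8.
Δq = 7.6667 − 6.1 = 1.5667; wedge = 93.9 − 79.8 = 14.1.
Deadweight loss = ½ × 1.5667 × 14.1 = 11.045.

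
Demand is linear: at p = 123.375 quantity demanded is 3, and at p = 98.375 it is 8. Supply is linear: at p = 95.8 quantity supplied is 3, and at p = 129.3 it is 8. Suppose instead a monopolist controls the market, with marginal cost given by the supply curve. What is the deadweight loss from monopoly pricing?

Demand slope = (98.375 − 123.375)/(8 − 3) = −5, so p = 138.375 − 5q.
Supply slope = (129.3 − 95.8)/(8 − 3) = 6.7, so p = 75.7 + 6.7q.
Competitive equilibrium: 138.375 − 5q = 75.7 + 6.7q → q* = 5.3568, p* = 111.5908.
Marginal revenue: MR = 138.375 − 10q. Set MR = MC: 138.375 − 10q = 75.7 + 6.7q → q_m = 3.753.
Price p_m = 138.375 − 5·3.753 = 119.61; MC(q_m) = 75.7 + 6.7·3.753 = 100.8451.
Competitive q* = 5.3568, so Δq = 1.6038; wedge = 119.61 − 100.8451 = 18.7649.
Welfare loss = ½ × 1.6038 × 18.7649 = 15.05.

15.05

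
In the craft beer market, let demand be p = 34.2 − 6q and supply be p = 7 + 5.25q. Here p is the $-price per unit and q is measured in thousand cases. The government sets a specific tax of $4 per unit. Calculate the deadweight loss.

Competitive equilibrium: 34.2 − 6q = 7 + 5.25q → q* = 2.4178, p* = 19.6933.
With the tax, the buyer price exceeds the seller price by 4: (34.2 − 6q) − (7 + 5.25q) = 4 → q' = 2.0622.
Δq = 2.4178 − 2.0622 = 0.3556; the wedge equals the tax, 4.
Deadweight loss = ½ × 0.3556 × 4 = $0.71 thousand.

$0.71 thousand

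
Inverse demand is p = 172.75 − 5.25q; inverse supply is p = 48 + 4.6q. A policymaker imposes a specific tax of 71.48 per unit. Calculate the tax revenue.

386.57

Competitive equilibrium: 172.75 − 5.25q = 48 + 4.6q → q* = 12.665, p* = 106.2589.
With the tax, the buyer price exceeds the seller price by 71.48: (172.75 − 5.25q) − (48 + 4.6q) = 71.48 → q' = 5.4081.
Tax revenue = 71.48 × 5.4081 = 386.57.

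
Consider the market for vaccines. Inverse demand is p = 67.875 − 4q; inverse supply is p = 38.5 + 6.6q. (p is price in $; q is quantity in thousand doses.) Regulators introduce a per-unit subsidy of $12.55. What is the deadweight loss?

Competitive equilibrium: 67.875 − 4q = 38.5 + 6.6q → q* = 2.7712, p* = 56.7901.
The subsidy lowers effective supply by 12.55: p = 25.95 + 6.6q.
New quantity: 67.875 − 4q = 25.95 + 6.6q → q' = 3.9552.
Overproduction Δq = 3.9552 − 2.7712 = 1.184; wedge = subsidy = 12.55.
Deadweight loss = ½ × 1.184 × 12.55 = $7.43 thousand.

$7.43 thousand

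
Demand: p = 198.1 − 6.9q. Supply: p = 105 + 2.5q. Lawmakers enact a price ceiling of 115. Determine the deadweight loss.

163.84

Competitive equilibrium: 198.1 − 6.9q = 105 + 2.5q → q* = 9.9043, p* = 129.7606.
At the ceiling p = 115, quantity supplied = (115 − 105)/2.5 = 4.
Willingness to pay at q' = 4: 198.1 − 6.9·4 = 170.5.
Δq = 9.9043 − 4 = 5.9043; wedge = 170.5 − 115 = 55.5.
Deadweight loss = ½ × 5.9043 × 55.5 = 163.84.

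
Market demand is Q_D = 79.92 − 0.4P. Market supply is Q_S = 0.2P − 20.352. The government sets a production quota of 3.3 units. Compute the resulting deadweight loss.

In inverse form: demand P = 199.8 − 2.5Q, supply P = 101.76 + 5Q.
Competitive equilibrium: 199.8 − 2.5Q = 101.76 + 5Q → Q* = 13.072, P* = 167.12.
At Q = 3.3: demand price = 199.8 − 2.5·3.3 = 191.55; supply price = 101.76 + 5·3.3 = 118.26.
ΔQ = 13.072 − 3.3 = 9.772; wedge = 191.55 − 118.26 = 73.29.
The triangle = ½ × 9.772 × 73.29 = 358.09.

358.09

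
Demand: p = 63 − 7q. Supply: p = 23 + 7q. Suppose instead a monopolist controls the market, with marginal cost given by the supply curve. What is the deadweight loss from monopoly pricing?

Competitive equilibrium: 63 − 7q = 23 + 7q → q* = 2.8571, p* = 43.
Marginal revenue: MR = 63 − 14q. Set MR = MC: 63 − 14q = 23 + 7q → q_m = 1.9048.
Price p_m = 63 − 7·1.9048 = 49.6664; MC(q_m) = 23 + 7·1.9048 = 36.3336.
Competitive q* = 2.8571, so Δq = 0.9523; wedge = 49.6664 − 36.3336 = 13.3328.
The triangle = ½ × 0.9523 × 13.3328 = 6.35.

6.35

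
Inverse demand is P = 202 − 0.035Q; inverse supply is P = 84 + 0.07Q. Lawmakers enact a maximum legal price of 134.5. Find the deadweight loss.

Competitive equilibrium: 202 − 0.035Q = 84 + 0.07Q → Q* = 1123.8095, P* = 162.6667.
At the ceiling P = 134.5, quantity supplied = (134.5 − 84)/0.07 = 721.4286.
Willingness to pay at Q' = 721.4286: 202 − 0.035·721.4286 = 176.75.
ΔQ = 1123.8095 − 721.4286 = 402.3809; wedge = 176.75 − 134.5 = 42.25.
Deadweight loss = ½ × 402.3809 × 42.25 = 8500.30.

8500.30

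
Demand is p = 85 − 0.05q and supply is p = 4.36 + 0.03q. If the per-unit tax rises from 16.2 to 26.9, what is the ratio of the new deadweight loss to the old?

2.757

Competitive equilibrium: 85 − 0.05q = 4.36 + 0.03q → q* = 1008, p* = 34.6.
For a per-unit tax t: Δq = t/0.08, so DWL = ½·t·(t/0.08) = t²/0.16.
At t = 16.2: DWL = 1640.25. At t = 26.9: DWL = 4522.5625.
Ratio = (26.9/16.2)² = 2.757.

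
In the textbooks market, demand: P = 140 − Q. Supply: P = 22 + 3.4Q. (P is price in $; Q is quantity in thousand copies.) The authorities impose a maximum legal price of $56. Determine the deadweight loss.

$622.27 thousand

Competitive equilibrium: 140 − Q = 22 + 3.4Q → Q* = 26.8182, P* = 113.1818.
At the ceiling P = 56, quantity supplied = (56 − 22)/3.4 = 10.
Willingness to pay at Q' = 10: 140 − 1·10 = 130.
ΔQ = 26.8182 − 10 = 16.8182; wedge = 130 − 56 = 74.
Welfare loss = ½ × 16.8182 × 74 = $622.27 thousand.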